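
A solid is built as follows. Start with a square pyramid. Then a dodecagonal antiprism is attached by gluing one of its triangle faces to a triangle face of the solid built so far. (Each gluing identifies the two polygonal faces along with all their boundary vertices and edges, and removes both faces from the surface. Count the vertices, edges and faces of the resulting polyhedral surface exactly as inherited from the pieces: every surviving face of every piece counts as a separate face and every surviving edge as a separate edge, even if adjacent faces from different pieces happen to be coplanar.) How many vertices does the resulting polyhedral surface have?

A square pyramid: V=5, E=8, F=5.
Attach a dodecagonal antiprism (V=24, E=48, F=26) along a 3-gon: merge 3 vertices and 3 edges, delete both glued faces → V=26, E=53, F=29.
Check: V − E + F = 26 − 53 + 29 = 2.

26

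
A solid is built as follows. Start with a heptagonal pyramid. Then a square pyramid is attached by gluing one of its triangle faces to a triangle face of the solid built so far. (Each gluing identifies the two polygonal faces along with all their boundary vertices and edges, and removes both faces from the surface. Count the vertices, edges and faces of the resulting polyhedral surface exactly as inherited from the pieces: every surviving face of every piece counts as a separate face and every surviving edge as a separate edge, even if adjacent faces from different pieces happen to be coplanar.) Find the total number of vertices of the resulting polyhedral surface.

10

A heptagonal pyramid: V=8, E=14, F=8.
Attach a square pyramid (V=5, E=8, F=5) along a 3-gon: merge 3 vertices and 3 edges, delete both glued faces → V=10, E=19, F=11.
Check: V − E + F = 10 − 19 + 11 = 2.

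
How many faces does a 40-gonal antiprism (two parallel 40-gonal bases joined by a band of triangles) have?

An antiprism on an n-gon has two n-gon caps and 2n triangles: V = 2·40 = 80, E = 4·40 = 160, F = 2·40 + 2 = 82.
Check: V − E + F = 80 − 160 + 82 = 2.

82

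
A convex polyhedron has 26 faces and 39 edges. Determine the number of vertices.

15

Here V − E + F = 2.
V = 2 + E − F = 2 + 39 − 26 = 15.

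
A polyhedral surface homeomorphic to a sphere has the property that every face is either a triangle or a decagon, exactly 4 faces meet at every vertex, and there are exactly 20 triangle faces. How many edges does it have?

Let x be the number of decagons; then F = 20 + x.
Edge–face incidences: 2E = 3·20 + 10·x = 60 + 10x.
Every vertex has degree 4, so 4V = 2E.
Euler: V − E + F = 2 ⇒ (2E)/4 − E + (20 + x) = 2.
Multiply by 8: 2·(2E) − 4·(2E) + 8·(20 + x) = 16, i.e. 160 + 8x − 2·(60 + 10x) = 16.
Collecting terms: −12x + 40 = 16, so −12x = −24, so x = 2.
Then 2E = 60 + 10·2 = 80, so E = 40, V = 2E/4 = 20, F = 20 + 2 = 22.

40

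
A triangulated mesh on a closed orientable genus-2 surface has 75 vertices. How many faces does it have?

154

χ = 2 − 2·2 = -2, and every face is a triangle so 3F = 2E.
V − E + F = -2 with E = 3F/2 gives 75 − (3/2 − 1)·F = -2, so F = 154 and E = 231.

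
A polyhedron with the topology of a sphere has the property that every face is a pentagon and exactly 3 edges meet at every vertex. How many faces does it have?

Each face has 5 edges and each edge borders two faces, so 2E = 5F.
Each vertex has degree 3, so 3V = 2E and hence V = 5F/3.
Euler: V − E + F = 2 ⇒ (5F/3) − (5F/2) + F = 2.
Multiply by 6: (10 − 15 + 6)F = 12, i.e. 1F = 12.
So F = 12, E = 5·12/2 = 30, V = 5·12/3 = 20.

12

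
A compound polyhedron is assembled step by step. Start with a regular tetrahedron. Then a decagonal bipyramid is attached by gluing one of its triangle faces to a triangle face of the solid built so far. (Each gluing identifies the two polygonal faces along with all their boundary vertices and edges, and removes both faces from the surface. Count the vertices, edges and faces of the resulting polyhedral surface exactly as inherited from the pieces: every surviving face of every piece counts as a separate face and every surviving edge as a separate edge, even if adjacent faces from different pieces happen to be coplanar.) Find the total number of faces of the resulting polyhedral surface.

22

A regular tetrahedron: V=4, E=6, F=4.
Attach a decagonal bipyramid (V=12, E=30, F=20) along a 3-gon: merge 3 vertices and 3 edges, delete both glued faces → V=13, E=33, F=22.
Check: V − E + F = 13 − 33 + 22 = 2.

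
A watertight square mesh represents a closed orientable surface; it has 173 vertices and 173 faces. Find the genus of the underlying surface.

1

Every face is a square, so 2E = 4·173 = 692, giving E = 346.
χ = V − E + F = 173 − 346 + 173 = 0.
For a closed orientable surface χ = 2 − 2g, so g = (2 − (0))/2 = 1.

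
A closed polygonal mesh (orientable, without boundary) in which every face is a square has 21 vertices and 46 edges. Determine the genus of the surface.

2

Every face is a square and each edge borders two faces, so 4F = 2·46, giving F = 23.
χ = V − E + F = 21 − 46 + 23 = -2.
For a closed orientable surface χ = 2 − 2g, so g = (2 − (-2))/2 = 2.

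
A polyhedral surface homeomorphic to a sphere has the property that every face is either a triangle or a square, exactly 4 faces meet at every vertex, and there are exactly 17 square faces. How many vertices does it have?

23

Let x be the number of triangles; then F = 17 + x.
Edge–face incidences: 2E = 4·17 + 3·x = 68 + 3x.
Every vertex has degree 4, so 4V = 2E.
Euler: V − E + F = 2 ⇒ (2E)/4 − E + (17 + x) = 2.
Multiply by 8: 2·(2E) − 4·(2E) + 8·(17 + x) = 16, i.e. 136 + 8x − 2·(68 + 3x) = 16.
Collecting terms: 2x = 16, so x = 8.
Then 2E = 68 + 3·8 = 92, so E = 46, V = 2E/4 = 23, F = 17 + 8 = 25.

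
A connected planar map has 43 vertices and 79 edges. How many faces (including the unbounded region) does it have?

Euler's formula for a connected plane graph: V − E + F = 2, so F = 2 − 43 + 79 = 38.

38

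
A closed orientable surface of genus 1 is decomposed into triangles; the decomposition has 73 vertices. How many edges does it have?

χ = 2 − 2·1 = 0, and every face is a triangle so 3F = 2E.
V − E + F = 0 with E = 3F/2 gives 73 − (3/2 − 1)·F = 0, so F = 146 and E = 219.

219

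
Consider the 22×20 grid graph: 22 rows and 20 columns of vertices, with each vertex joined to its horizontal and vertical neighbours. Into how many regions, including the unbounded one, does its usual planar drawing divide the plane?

The grid has V = 22·20 = 440 vertices and E = 22·19 + 20·21 = 838 edges.
F = 2 − V + E = 2 − 440 + 838 = 400.

400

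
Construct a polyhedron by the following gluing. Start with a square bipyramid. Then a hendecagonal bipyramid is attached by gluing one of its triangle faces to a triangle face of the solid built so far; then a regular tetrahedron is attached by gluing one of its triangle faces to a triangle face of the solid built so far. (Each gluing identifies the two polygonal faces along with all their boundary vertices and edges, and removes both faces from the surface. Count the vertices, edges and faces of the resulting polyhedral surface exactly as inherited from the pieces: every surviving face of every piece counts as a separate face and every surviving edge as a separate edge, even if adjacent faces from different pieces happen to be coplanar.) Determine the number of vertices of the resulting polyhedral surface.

A square bipyramid: V=6, E=12, F=8.
Attach a hendecagonal bipyramid (V=13, E=33, F=22) along a 3-gon: merge 3 vertices and 3 edges, delete both glued faces → V=16, E=42, F=28.
Attach a regular tetrahedron (V=4, E=6, F=4) along a 3-gon: merge 3 vertices and 3 edges, delete both glued faces → V=17, E=45, F=30.
Check: V − E + F = 17 − 45 + 30 = 2.

17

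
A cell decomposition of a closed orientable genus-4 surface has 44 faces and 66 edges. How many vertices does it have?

For a closed orientable surface of genus 4, χ = 2 − 2·4 = -6.
V = -6 + E − F = -6 + 66 − 44 = 16.

16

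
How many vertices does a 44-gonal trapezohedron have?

90

The n-trapezohedron (dual of the n-antiprism) has V = 2·44 + 2 = 90, E = 4·44 = 176, F = 2·44 = 88.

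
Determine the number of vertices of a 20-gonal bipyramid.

22

A bipyramid over an n-gon has 2n triangular faces and n + 2 vertices: V = 20 + 2 = 22, E = 3·20 = 60, F = 2·20 = 40.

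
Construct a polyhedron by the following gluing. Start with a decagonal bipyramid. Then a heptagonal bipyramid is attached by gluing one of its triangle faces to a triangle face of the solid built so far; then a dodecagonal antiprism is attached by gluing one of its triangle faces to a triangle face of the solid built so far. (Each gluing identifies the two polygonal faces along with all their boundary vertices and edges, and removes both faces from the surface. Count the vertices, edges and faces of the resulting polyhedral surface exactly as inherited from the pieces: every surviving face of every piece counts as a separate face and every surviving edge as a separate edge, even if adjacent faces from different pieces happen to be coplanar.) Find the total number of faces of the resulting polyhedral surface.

56

A decagonal bipyramid: V=12, E=30, F=20.
Attach a heptagonal bipyramid (V=9, E=21, F=14) along a 3-gon: merge 3 vertices and 3 edges, delete both glued faces → V=18, E=48, F=32.
Attach a dodecagonal antiprism (V=24, E=48, F=26) along a 3-gon: merge 3 vertices and 3 edges, delete both glued faces → V=39, E=93, F=56.
Check: V − E + F = 39 − 93 + 56 = 2.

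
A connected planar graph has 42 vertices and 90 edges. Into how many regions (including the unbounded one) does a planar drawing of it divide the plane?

50

Euler's formula for a connected plane graph: V − E + F = 2, so F = 2 − 42 + 90 = 50.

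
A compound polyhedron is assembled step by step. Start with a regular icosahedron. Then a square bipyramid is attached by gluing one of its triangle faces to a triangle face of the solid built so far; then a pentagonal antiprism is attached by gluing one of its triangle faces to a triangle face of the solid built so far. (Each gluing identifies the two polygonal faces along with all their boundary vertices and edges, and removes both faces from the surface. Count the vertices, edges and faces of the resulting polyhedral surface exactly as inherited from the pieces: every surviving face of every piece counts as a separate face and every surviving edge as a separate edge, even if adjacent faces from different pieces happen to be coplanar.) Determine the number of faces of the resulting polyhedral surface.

A regular icosahedron: V=12, E=30, F=20.
Attach a square bipyramid (V=6, E=12, F=8) along a 3-gon: merge 3 vertices and 3 edges, delete both glued faces → V=15, E=39, F=26.
Attach a pentagonal antiprism (V=10, E=20, F=12) along a 3-gon: merge 3 vertices and 3 edges, delete both glued faces → V=22, E=56, F=36.
Check: V − E + F = 22 − 56 + 36 = 2.

36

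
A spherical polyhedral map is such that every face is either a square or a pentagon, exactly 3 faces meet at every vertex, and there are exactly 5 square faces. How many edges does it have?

Let x be the number of pentagons; then F = 5 + x.
Edge–face incidences: 2E = 4·5 + 5·x = 20 + 5x.
Every vertex has degree 3, so 3V = 2E.
Euler: V − E + F = 2 ⇒ (2E)/3 − E + (5 + x) = 2.
Multiply by 6: 2·(2E) − 3·(2E) + 6·(5 + x) = 12, i.e. 30 + 6x − (20 + 5x) = 12.
Collecting terms: x + 10 = 12, so x = 2.
Then 2E = 20 + 5·2 = 30, so E = 15, V = 2E/3 = 10, F = 5 + 2 = 7.

15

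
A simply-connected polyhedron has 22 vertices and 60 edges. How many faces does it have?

40

Here V − E + F = 2.
F = 2 − V + E = 2 − 22 + 60 = 40.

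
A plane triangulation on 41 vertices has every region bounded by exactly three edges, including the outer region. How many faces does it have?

In a plane triangulation 3F = 2E and V − E + F = 2, so F = 2V − 4 = 2·41 − 4 = 78.

78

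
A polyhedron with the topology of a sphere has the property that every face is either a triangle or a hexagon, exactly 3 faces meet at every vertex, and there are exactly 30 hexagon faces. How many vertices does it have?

Let x be the number of triangles; then F = 30 + x.
Edge–face incidences: 2E = 6·30 + 3·x = 180 + 3x.
Every vertex has degree 3, so 3V = 2E.
Euler: V − E + F = 2 ⇒ (2E)/3 − E + (30 + x) = 2.
Multiply by 6: 2·(2E) − 3·(2E) + 6·(30 + x) = 12, i.e. 180 + 6x − (180 + 3x) = 12.
Collecting terms: 3x = 12, so x = 4.
Then 2E = 180 + 3·4 = 192, so E = 96, V = 2E/3 = 64, F = 30 + 4 = 34.

64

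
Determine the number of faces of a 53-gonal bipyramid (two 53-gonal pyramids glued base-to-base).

106

A bipyramid over an n-gon has 2n triangular faces and n + 2 vertices: V = 53 + 2 = 55, E = 3·53 = 159, F = 2·53 = 106.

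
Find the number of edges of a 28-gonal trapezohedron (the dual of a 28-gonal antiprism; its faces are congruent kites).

The n-trapezohedron (dual of the n-antiprism) has V = 2·28 + 2 = 58, E = 4·28 = 112, F = 2·28 = 56.

112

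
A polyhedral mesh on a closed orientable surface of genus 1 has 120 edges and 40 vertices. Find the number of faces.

80

For a closed orientable surface of genus 1, χ = 2 − 2·1 = 0.
F = 0 − V + E = 0 − 40 + 120 = 80.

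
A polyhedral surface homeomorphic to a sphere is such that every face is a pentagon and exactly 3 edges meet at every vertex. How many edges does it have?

Each face has 5 edges and each edge borders two faces, so 2E = 5F.
Each vertex has degree 3, so 3V = 2E and hence V = 5F/3.
Euler: V − E + F = 2 ⇒ (5F/3) − (5F/2) + F = 2.
Multiply by 6: (10 − 15 + 6)F = 12, i.e. 1F = 12.
So F = 12, E = 5·12/2 = 30, V = 5·12/3 = 20.

30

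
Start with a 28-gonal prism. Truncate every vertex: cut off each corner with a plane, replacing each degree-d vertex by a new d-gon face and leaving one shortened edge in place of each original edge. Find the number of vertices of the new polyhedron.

The base solid has V = 56, E = 84, F = 30.
Truncation replaces each original edge-end by a new vertex, so V′ = 2E = 168.
Each original edge survives, and each old vertex of degree d contributes d new edges; summing degrees gives Σd = 2E, so E′ = E + 2E = 3E = 252.
Each original face survives and each original vertex becomes one new face: F′ = F + V = 86.

168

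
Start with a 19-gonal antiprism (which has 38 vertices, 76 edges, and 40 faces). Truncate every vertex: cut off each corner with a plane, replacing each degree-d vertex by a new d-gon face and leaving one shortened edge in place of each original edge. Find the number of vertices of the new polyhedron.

152

Truncation replaces each original edge-end by a new vertex, so V′ = 2E = 152.
Each original edge survives, and each old vertex of degree d contributes d new edges; summing degrees gives Σd = 2E, so E′ = E + 2E = 3E = 228.
Each original face survives and each original vertex becomes one new face: F′ = F + V = 78.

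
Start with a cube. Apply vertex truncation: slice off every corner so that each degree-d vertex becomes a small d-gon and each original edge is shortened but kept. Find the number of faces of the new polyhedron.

14

The base solid has V = 8, E = 12, F = 6.
Truncation replaces each original edge-end by a new vertex, so V′ = 2E = 24.
Each original edge survives, and each old vertex of degree d contributes d new edges; summing degrees gives Σd = 2E, so E′ = E + 2E = 3E = 36.
Each original face survives and each original vertex becomes one new face: F′ = F + V = 14.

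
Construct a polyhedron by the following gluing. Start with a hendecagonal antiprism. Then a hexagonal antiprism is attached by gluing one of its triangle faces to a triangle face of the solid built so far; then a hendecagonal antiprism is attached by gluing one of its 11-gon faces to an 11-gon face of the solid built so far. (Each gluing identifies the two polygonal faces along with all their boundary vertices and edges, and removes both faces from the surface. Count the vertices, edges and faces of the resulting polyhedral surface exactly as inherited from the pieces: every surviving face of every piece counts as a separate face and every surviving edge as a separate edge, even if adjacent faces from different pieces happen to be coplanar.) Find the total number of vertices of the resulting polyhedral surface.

42

A hendecagonal antiprism: V=22, E=44, F=24.
Attach a hexagonal antiprism (V=12, E=24, F=14) along a 3-gon: merge 3 vertices and 3 edges, delete both glued faces → V=31, E=65, F=36.
Attach a hendecagonal antiprism (V=22, E=44, F=24) along an 11-gon: merge 11 vertices and 11 edges, delete both glued faces → V=42, E=98, F=58.
Check: V − E + F = 42 − 98 + 58 = 2.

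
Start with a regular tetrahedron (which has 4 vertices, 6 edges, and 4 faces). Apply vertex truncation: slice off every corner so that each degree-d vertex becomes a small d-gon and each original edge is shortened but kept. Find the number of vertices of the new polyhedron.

Truncation replaces each original edge-end by a new vertex, so V′ = 2E = 12.
Each original edge survives, and each old vertex of degree d contributes d new edges; summing degrees gives Σd = 2E, so E′ = E + 2E = 3E = 18.
Each original face survives and each original vertex becomes one new face: F′ = F + V = 8.

12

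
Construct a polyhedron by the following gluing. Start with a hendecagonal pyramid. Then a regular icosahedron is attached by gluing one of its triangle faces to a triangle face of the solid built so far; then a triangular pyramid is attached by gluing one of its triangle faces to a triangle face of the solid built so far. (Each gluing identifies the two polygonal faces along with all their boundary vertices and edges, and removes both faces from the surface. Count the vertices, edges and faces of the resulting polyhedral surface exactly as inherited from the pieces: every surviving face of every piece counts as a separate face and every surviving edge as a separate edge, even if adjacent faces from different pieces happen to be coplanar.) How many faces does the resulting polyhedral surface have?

A hendecagonal pyramid: V=12, E=22, F=12.
Attach a regular icosahedron (V=12, E=30, F=20) along a 3-gon: merge 3 vertices and 3 edges, delete both glued faces → V=21, E=49, F=30.
Attach a triangular pyramid (V=4, E=6, F=4) along a 3-gon: merge 3 vertices and 3 edges, delete both glued faces → V=22, E=52, F=32.
Check: V − E + F = 22 − 52 + 32 = 2.

32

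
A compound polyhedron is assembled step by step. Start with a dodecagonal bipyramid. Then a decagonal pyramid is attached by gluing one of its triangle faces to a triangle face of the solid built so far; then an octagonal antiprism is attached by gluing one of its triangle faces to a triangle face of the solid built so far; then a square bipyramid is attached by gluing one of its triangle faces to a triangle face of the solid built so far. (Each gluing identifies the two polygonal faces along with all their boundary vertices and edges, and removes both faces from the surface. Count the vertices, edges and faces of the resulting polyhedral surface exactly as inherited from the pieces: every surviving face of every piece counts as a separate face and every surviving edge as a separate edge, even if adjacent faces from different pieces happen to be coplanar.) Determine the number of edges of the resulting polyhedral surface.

A dodecagonal bipyramid: V=14, E=36, F=24.
Attach a decagonal pyramid (V=11, E=20, F=11) along a 3-gon: merge 3 vertices and 3 edges, delete both glued faces → V=22, E=53, F=33.
Attach an octagonal antiprism (V=16, E=32, F=18) along a 3-gon: merge 3 vertices and 3 edges, delete both glued faces → V=35, E=82, F=49.
Attach a square bipyramid (V=6, E=12, F=8) along a 3-gon: merge 3 vertices and 3 edges, delete both glued faces → V=38, E=91, F=55.
Check: V − E + F = 38 − 91 + 55 = 2.

91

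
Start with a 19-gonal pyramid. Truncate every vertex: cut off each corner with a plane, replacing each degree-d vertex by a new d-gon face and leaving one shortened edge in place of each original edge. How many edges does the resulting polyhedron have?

114

The base solid has V = 20, E = 38, F = 20.
Truncation replaces each original edge-end by a new vertex, so V′ = 2E = 76.
Each original edge survives, and each old vertex of degree d contributes d new edges; summing degrees gives Σd = 2E, so E′ = E + 2E = 3E = 114.
Each original face survives and each original vertex becomes one new face: F′ = F + V = 40.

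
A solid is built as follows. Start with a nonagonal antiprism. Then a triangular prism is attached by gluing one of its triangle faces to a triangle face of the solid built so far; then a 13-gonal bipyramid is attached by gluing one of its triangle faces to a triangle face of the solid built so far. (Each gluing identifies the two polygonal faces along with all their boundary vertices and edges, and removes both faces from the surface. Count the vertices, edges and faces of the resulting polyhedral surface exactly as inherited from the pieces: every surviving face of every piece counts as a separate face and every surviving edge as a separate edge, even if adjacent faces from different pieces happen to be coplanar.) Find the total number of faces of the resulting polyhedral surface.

A nonagonal antiprism: V=18, E=36, F=20.
Attach a triangular prism (V=6, E=9, F=5) along a 3-gon: merge 3 vertices and 3 edges, delete both glued faces → V=21, E=42, F=23.
Attach a 13-gonal bipyramid (V=15, E=39, F=26) along a 3-gon: merge 3 vertices and 3 edges, delete both glued faces → V=33, E=78, F=47.
Check: V − E + F = 33 − 78 + 47 = 2.

47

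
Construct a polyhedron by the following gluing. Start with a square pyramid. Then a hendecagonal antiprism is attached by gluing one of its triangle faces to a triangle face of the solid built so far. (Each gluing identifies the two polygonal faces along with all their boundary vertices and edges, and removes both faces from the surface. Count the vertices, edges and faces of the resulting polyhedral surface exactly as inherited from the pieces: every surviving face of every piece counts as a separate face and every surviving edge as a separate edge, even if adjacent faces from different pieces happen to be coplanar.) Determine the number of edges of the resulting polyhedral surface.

A square pyramid: V=5, E=8, F=5.
Attach a hendecagonal antiprism (V=22, E=44, F=24) along a 3-gon: merge 3 vertices and 3 edges, delete both glued faces → V=24, E=49, F=27.
Check: V − E + F = 24 − 49 + 27 = 2.

49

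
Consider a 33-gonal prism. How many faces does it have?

A prism on an n-gon has two n-gon bases and n rectangular sides: V = 2·33 = 66, E = 3·33 = 99, F = 33 + 2 = 35.

35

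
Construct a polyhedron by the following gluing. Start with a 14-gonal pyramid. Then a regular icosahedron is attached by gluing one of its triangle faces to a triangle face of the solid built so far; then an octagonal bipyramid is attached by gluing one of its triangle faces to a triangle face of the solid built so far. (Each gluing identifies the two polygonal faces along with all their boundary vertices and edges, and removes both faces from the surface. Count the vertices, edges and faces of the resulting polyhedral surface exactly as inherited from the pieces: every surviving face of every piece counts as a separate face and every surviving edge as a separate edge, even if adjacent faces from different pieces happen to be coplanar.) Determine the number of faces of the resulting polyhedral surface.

A 14-gonal pyramid: V=15, E=28, F=15.
Attach a regular icosahedron (V=12, E=30, F=20) along a 3-gon: merge 3 vertices and 3 edges, delete both glued faces → V=24, E=55, F=33.
Attach an octagonal bipyramid (V=10, E=24, F=16) along a 3-gon: merge 3 vertices and 3 edges, delete both glued faces → V=31, E=76, F=47.
Check: V − E + F = 31 − 76 + 47 = 2.

47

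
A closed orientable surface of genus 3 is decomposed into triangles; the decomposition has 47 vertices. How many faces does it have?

102

χ = 2 − 2·3 = -4, and every face is a triangle so 3F = 2E.
V − E + F = -4 with E = 3F/2 gives 47 − (3/2 − 1)·F = -4, so F = 102 and E = 153.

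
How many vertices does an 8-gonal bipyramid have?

A bipyramid over an n-gon has 2n triangular faces and n + 2 vertices: V = 8 + 2 = 10, E = 3·8 = 24, F = 2·8 = 16.

10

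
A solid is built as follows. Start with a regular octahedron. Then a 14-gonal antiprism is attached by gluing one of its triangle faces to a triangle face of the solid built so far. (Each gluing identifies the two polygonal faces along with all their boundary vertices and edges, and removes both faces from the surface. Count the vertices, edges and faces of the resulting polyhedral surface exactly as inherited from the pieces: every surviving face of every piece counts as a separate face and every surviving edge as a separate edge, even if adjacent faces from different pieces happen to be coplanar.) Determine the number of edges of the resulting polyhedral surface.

65

A regular octahedron: V=6, E=12, F=8.
Attach a 14-gonal antiprism (V=28, E=56, F=30) along a 3-gon: merge 3 vertices and 3 edges, delete both glued faces → V=31, E=65, F=36.
Check: V − E + F = 31 − 65 + 36 = 2.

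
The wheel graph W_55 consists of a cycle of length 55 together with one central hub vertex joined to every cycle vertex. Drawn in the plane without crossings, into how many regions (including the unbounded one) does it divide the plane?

56

W_55 has V = 55 + 1 = 56 vertices and E = 2·55 = 110 edges.
By Euler's formula F = 2 − V + E = 2 − 56 + 110 = 56.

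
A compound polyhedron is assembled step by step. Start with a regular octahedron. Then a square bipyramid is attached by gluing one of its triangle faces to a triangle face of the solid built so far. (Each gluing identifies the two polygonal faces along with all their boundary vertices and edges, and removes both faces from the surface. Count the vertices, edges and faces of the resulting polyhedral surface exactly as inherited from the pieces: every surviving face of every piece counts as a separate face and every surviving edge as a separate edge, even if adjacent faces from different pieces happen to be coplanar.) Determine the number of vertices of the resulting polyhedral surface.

A regular octahedron: V=6, E=12, F=8.
Attach a square bipyramid (V=6, E=12, F=8) along a 3-gon: merge 3 vertices and 3 edges, delete both glued faces → V=9, E=21, F=14.
Check: V − E + F = 9 − 21 + 14 = 2.

9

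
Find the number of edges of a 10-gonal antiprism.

40

An antiprism on an n-gon has two n-gon caps and 2n triangles: V = 2·10 = 20, E = 4·10 = 40, F = 2·10 + 2 = 22.
Check: V − E + F = 20 − 40 + 22 = 2.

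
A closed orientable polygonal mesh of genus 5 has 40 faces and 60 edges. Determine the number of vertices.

12

For a closed orientable surface of genus 5, χ = 2 − 2·5 = -8.
V = -8 + E − F = -8 + 60 − 40 = 12.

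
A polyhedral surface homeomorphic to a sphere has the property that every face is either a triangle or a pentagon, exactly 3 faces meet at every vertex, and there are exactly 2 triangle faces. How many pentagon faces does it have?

6

Let x be the number of pentagons; then F = 2 + x.
Edge–face incidences: 2E = 3·2 + 5·x = 6 + 5x.
Every vertex has degree 3, so 3V = 2E.
Euler: V − E + F = 2 ⇒ (2E)/3 − E + (2 + x) = 2.
Multiply by 6: 2·(2E) − 3·(2E) + 6·(2 + x) = 12, i.e. 12 + 6x − (6 + 5x) = 12.
Collecting terms: x + 6 = 12, so x = 6.
Then 2E = 6 + 5·6 = 36, so E = 18, V = 2E/3 = 12, F = 2 + 6 = 8.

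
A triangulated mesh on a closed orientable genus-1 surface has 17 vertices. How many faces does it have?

34

χ = 2 − 2·1 = 0, and every face is a triangle so 3F = 2E.
V − E + F = 0 with E = 3F/2 gives 17 − (3/2 − 1)·F = 0, so F = 34 and E = 51.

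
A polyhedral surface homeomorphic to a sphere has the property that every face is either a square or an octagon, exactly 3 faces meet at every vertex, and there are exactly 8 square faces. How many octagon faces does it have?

2

Let x be the number of octagons; then F = 8 + x.
Edge–face incidences: 2E = 4·8 + 8·x = 32 + 8x.
Every vertex has degree 3, so 3V = 2E.
Euler: V − E + F = 2 ⇒ (2E)/3 − E + (8 + x) = 2.
Multiply by 6: 2·(2E) − 3·(2E) + 6·(8 + x) = 12, i.e. 48 + 6x − (32 + 8x) = 12.
Collecting terms: −2x + 16 = 12, so −2x = −4, so x = 2.
Then 2E = 32 + 8·2 = 48, so E = 24, V = 2E/3 = 16, F = 8 + 2 = 10.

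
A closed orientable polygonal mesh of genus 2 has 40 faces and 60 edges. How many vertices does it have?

For a closed orientable surface of genus 2, χ = 2 − 2·2 = -2.
V = -2 + E − F = -2 + 60 − 40 = 18.

18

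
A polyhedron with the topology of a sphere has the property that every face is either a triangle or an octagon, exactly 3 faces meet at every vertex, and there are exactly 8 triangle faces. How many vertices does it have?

24

Let x be the number of octagons; then F = 8 + x.
Edge–face incidences: 2E = 3·8 + 8·x = 24 + 8x.
Every vertex has degree 3, so 3V = 2E.
Euler: V − E + F = 2 ⇒ (2E)/3 − E + (8 + x) = 2.
Multiply by 6: 2·(2E) − 3·(2E) + 6·(8 + x) = 12, i.e. 48 + 6x − (24 + 8x) = 12.
Collecting terms: −2x + 24 = 12, so −2x = −12, so x = 6.
Then 2E = 24 + 8·6 = 72, so E = 36, V = 2E/3 = 24, F = 8 + 6 = 14.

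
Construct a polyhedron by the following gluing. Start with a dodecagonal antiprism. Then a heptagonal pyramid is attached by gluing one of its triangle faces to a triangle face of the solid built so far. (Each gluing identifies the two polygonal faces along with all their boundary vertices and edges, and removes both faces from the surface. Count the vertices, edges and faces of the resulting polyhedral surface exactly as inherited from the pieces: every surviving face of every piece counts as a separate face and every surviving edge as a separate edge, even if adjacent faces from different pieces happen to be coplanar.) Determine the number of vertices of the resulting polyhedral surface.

29

A dodecagonal antiprism: V=24, E=48, F=26.
Attach a heptagonal pyramid (V=8, E=14, F=8) along a 3-gon: merge 3 vertices and 3 edges, delete both glued faces → V=29, E=59, F=32.
Check: V − E + F = 29 − 59 + 32 = 2.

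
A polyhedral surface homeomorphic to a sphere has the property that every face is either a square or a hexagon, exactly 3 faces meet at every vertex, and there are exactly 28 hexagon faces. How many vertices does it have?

64

Let x be the number of squares; then F = 28 + x.
Edge–face incidences: 2E = 6·28 + 4·x = 168 + 4x.
Every vertex has degree 3, so 3V = 2E.
Euler: V − E + F = 2 ⇒ (2E)/3 − E + (28 + x) = 2.
Multiply by 6: 2·(2E) − 3·(2E) + 6·(28 + x) = 12, i.e. 168 + 6x − (168 + 4x) = 12.
Collecting terms: 2x = 12, so x = 6.
Then 2E = 168 + 4·6 = 192, so E = 96, V = 2E/3 = 64, F = 28 + 6 = 34.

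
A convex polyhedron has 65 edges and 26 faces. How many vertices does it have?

41

Here V − E + F = 2.
V = 2 + E − F = 2 + 65 − 26 = 41.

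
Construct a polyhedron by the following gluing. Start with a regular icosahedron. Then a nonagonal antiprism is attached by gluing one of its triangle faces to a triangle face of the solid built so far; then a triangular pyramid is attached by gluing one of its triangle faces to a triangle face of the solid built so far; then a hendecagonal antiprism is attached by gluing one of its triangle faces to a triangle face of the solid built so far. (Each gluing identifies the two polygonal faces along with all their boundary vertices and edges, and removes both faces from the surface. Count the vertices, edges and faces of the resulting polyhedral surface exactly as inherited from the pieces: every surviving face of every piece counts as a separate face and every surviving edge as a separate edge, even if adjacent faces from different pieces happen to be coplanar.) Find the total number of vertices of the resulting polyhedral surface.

A regular icosahedron: V=12, E=30, F=20.
Attach a nonagonal antiprism (V=18, E=36, F=20) along a 3-gon: merge 3 vertices and 3 edges, delete both glued faces → V=27, E=63, F=38.
Attach a triangular pyramid (V=4, E=6, F=4) along a 3-gon: merge 3 vertices and 3 edges, delete both glued faces → V=28, E=66, F=40.
Attach a hendecagonal antiprism (V=22, E=44, F=24) along a 3-gon: merge 3 vertices and 3 edges, delete both glued faces → V=47, E=107, F=62.
Check: V − E + F = 47 − 107 + 62 = 2.

47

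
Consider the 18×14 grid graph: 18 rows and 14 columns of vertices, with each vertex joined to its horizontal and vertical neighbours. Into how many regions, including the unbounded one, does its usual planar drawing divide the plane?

222

The grid has V = 18·14 = 252 vertices and E = 18·13 + 14·17 = 472 edges.
F = 2 − V + E = 2 − 252 + 472 = 222.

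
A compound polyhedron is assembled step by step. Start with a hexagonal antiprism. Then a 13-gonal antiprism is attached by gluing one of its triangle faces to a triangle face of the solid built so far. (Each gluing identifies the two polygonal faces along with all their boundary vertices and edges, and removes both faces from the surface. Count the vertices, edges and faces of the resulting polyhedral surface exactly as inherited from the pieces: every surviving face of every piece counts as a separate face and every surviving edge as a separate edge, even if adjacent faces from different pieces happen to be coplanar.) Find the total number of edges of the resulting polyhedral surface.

73

A hexagonal antiprism: V=12, E=24, F=14.
Attach a 13-gonal antiprism (V=26, E=52, F=28) along a 3-gon: merge 3 vertices and 3 edges, delete both glued faces → V=35, E=73, F=40.
Check: V − E + F = 35 − 73 + 40 = 2.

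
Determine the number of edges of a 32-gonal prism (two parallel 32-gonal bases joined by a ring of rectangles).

A prism on an n-gon has two n-gon bases and n rectangular sides: V = 2·32 = 64, E = 3·32 = 96, F = 32 + 2 = 34.

96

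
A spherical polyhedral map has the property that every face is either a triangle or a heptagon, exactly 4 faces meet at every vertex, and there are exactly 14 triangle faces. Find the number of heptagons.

Let x be the number of heptagons; then F = 14 + x.
Edge–face incidences: 2E = 3·14 + 7·x = 42 + 7x.
Every vertex has degree 4, so 4V = 2E.
Euler: V − E + F = 2 ⇒ (2E)/4 − E + (14 + x) = 2.
Multiply by 8: 2·(2E) − 4·(2E) + 8·(14 + x) = 16, i.e. 112 + 8x − 2·(42 + 7x) = 16.
Collecting terms: −6x + 28 = 16, so −6x = −12, so x = 2.
Then 2E = 42 + 7·2 = 56, so E = 28, V = 2E/4 = 14, F = 14 + 2 = 16.

2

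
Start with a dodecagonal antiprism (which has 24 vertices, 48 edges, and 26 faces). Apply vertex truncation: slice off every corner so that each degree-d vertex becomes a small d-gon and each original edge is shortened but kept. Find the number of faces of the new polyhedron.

Truncation replaces each original edge-end by a new vertex, so V′ = 2E = 96.
Each original edge survives, and each old vertex of degree d contributes d new edges; summing degrees gives Σd = 2E, so E′ = E + 2E = 3E = 144.
Each original face survives and each original vertex becomes one new face: F′ = F + V = 50.

50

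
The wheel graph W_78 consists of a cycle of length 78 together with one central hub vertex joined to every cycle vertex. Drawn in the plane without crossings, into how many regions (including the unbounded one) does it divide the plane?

W_78 has V = 78 + 1 = 79 vertices and E = 2·78 = 156 edges.
By Euler's formula F = 2 − V + E = 2 − 79 + 156 = 79.

79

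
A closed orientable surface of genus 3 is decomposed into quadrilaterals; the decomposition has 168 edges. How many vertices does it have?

80

χ = 2 − 2·3 = -4, and every face is a square so 4F = 2E.
F = 2E/4 = 84. Then V = -4 + E − F = -4 + 168 − 84 = 80.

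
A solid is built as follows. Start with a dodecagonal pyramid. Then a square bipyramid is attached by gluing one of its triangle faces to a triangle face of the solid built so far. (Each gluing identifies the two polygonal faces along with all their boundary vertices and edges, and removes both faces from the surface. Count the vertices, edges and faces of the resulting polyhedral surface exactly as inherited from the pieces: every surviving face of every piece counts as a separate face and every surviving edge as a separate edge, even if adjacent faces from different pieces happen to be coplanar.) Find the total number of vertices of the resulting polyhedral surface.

A dodecagonal pyramid: V=13, E=24, F=13.
Attach a square bipyramid (V=6, E=12, F=8) along a 3-gon: merge 3 vertices and 3 edges, delete both glued faces → V=16, E=33, F=19.
Check: V − E + F = 16 − 33 + 19 = 2.

16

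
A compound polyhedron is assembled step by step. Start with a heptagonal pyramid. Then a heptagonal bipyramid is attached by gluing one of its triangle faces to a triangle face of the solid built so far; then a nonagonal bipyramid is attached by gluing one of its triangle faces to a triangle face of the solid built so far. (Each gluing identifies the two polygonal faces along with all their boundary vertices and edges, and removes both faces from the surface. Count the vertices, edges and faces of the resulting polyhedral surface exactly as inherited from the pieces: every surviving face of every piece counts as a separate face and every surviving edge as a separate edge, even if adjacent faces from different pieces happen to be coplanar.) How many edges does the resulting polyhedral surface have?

56

A heptagonal pyramid: V=8, E=14, F=8.
Attach a heptagonal bipyramid (V=9, E=21, F=14) along a 3-gon: merge 3 vertices and 3 edges, delete both glued faces → V=14, E=32, F=20.
Attach a nonagonal bipyramid (V=11, E=27, F=18) along a 3-gon: merge 3 vertices and 3 edges, delete both glued faces → V=22, E=56, F=36.
Check: V − E + F = 22 − 56 + 36 = 2.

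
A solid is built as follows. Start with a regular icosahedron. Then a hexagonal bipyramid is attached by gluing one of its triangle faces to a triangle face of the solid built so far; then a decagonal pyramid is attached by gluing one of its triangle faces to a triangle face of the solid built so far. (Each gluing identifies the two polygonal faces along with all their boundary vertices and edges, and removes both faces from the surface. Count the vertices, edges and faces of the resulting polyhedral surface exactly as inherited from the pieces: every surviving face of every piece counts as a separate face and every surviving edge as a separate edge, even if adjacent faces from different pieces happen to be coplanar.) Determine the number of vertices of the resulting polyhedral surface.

25

A regular icosahedron: V=12, E=30, F=20.
Attach a hexagonal bipyramid (V=8, E=18, F=12) along a 3-gon: merge 3 vertices and 3 edges, delete both glued faces → V=17, E=45, F=30.
Attach a decagonal pyramid (V=11, E=20, F=11) along a 3-gon: merge 3 vertices and 3 edges, delete both glued faces → V=25, E=62, F=39.
Check: V − E + F = 25 − 62 + 39 = 2.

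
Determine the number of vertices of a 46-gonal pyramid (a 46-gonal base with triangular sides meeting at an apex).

A pyramid on an n-gon base has one n-gon and n triangles: V = 46 + 1 = 47, E = 2·46 = 92, F = 46 + 1 = 47.

47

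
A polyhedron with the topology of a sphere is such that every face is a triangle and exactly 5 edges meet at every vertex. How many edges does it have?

30

Each face has 3 edges and each edge borders two faces, so 2E = 3F.
Each vertex has degree 5, so 5V = 2E and hence V = 3F/5.
Euler: V − E + F = 2 ⇒ (3F/5) − (3F/2) + F = 2.
Multiply by 10: (6 − 15 + 10)F = 20, i.e. 1F = 20.
So F = 20, E = 3·20/2 = 30, V = 3·20/5 = 12.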